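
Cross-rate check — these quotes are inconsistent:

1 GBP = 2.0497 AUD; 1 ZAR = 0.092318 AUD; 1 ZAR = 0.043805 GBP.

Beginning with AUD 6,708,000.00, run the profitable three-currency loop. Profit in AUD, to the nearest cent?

Profitable loop is AUD → GBP → ZAR → AUD:
AUD 6,708,000.00 ÷ 2.0497 = GBP 3,272,674.05
GBP 3,272,674.05 ÷ 0.043805 = ZAR 74,710,057.07
ZAR 74,710,057.07 × 0.092318 = AUD 6,897,083.05
Profit = AUD 6,897,083.05 − AUD 6,708,000.00

Profit: AUD 189,083.05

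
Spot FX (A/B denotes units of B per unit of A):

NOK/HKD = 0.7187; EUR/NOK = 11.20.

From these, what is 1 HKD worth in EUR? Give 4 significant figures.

1 HKD ÷ 0.7187 = 1.3914 NOK
1.3914 NOK ÷ 11.20 = 0.124232 EUR

HKD/EUR = 0.1242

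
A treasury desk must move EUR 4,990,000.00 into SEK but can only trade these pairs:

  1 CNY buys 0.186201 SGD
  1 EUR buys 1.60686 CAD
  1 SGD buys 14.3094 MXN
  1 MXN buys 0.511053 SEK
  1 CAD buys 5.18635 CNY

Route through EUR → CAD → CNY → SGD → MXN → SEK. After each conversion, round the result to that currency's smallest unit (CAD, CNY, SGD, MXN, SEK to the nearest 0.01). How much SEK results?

SEK 56,625,204.36

EUR 4,990,000.00 × 1.60686 = CAD 8,018,231.40
CAD 8,018,231.40 × 5.18635 = CNY 41,585,354.42
CNY 41,585,354.42 × 0.186201 = SGD 7,743,234.58
SGD 7,743,234.58 × 14.3094 = MXN 110,801,040.90
MXN 110,801,040.90 × 0.511053 = SEK 56,625,204.36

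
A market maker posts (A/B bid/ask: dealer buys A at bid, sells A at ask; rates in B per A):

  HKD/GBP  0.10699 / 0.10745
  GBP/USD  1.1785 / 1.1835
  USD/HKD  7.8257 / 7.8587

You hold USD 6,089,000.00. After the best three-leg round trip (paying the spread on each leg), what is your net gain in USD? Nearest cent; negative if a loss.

Net profit: USD 3,851.34

Best loop USD → GBP → HKD → USD:
USD 6,089,000.00 ÷ 1.1835 (buy GBP at ask) = GBP 5,144,909.17
GBP 5,144,909.17 ÷ 0.10745 (buy HKD at ask) = HKD 47,881,890.81
HKD 47,881,890.81 ÷ 7.8587 (buy USD at ask) = USD 6,092,851.34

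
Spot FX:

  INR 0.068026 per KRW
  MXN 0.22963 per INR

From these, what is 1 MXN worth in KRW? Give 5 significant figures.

1 MXN ÷ 0.22963 = 4.35483 INR
4.35483 INR ÷ 0.068026 = 64.0172 KRW

MXN/KRW = 64.017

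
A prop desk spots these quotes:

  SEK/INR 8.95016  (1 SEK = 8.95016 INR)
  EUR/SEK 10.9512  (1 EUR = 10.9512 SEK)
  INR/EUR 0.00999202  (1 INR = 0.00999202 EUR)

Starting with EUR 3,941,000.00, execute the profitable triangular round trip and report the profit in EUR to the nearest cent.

Profit: EUR 83,024.63

Profitable loop is EUR → INR → SEK → EUR:
EUR 3,941,000.00 ÷ 0.00999202 = INR 394,414,742.96
INR 394,414,742.96 ÷ 8.95016 = SEK 44,067,898.56
SEK 44,067,898.56 ÷ 10.9512 = EUR 4,024,024.63
Profit = EUR 4,024,024.63 − EUR 3,941,000.00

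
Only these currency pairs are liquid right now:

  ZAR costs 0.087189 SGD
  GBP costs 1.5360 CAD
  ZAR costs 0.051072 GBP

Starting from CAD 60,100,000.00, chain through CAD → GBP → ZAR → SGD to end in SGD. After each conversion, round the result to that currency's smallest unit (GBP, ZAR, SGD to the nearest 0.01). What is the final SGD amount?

CAD 60,100,000.00 ÷ 1.5360 = GBP 39,127,604.17
GBP 39,127,604.17 ÷ 0.051072 = ZAR 766,126,334.78
ZAR 766,126,334.78 × 0.087189 = SGD 66,797,789.00

SGD 66,797,789.00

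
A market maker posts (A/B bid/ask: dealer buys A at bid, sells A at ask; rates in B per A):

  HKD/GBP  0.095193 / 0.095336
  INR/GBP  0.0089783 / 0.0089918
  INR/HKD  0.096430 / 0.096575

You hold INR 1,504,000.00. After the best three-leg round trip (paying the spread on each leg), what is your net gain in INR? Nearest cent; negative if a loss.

Net profit: INR 31,388.84

Best loop INR → HKD → GBP → INR:
INR 1,504,000.00 × 0.096430 (sell INR at bid) = HKD 145,030.72
HKD 145,030.72 × 0.095193 (sell HKD at bid) = GBP 13,805.91
GBP 13,805.91 ÷ 0.0089918 (buy INR at ask) = INR 1,535,388.84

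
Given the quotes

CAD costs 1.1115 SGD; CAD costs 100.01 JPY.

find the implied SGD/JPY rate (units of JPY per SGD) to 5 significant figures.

SGD/JPY = 89.978

1 SGD ÷ 1.1115 = 0.899685 CAD
0.899685 CAD × 100.01 = 89.9775 JPY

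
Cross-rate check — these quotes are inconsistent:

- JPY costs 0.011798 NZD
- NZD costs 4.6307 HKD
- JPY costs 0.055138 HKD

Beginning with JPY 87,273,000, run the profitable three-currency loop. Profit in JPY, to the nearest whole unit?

Profit: JPY 806,710

Profitable loop is JPY → HKD → NZD → JPY:
JPY 87,273,000 × 0.055138 = HKD 4,812,058.67
HKD 4,812,058.67 ÷ 4.6307 = NZD 1,039,164.42
NZD 1,039,164.42 ÷ 0.011798 = JPY 88,079,710
Profit = JPY 88,079,710 − JPY 87,273,000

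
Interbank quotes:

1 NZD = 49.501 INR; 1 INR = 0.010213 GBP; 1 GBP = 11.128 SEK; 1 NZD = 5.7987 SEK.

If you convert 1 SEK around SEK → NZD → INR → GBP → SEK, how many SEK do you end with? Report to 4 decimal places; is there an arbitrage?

0.9702 (arbitrage exists)

Around SEK → NZD → INR → GBP → SEK: 1 ÷ 5.7987 × 49.501 × 0.010213 × 11.128 = 0.970183
Product < 1; profitable direction is SEK → GBP → INR → NZD → SEK.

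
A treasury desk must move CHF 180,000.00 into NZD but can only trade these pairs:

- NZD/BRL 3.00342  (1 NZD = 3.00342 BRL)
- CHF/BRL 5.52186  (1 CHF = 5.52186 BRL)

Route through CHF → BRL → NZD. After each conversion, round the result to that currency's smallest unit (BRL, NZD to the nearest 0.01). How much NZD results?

CHF 180,000.00 × 5.52186 = BRL 993,934.80
BRL 993,934.80 ÷ 3.00342 = NZD 330,934.33

NZD 330,934.33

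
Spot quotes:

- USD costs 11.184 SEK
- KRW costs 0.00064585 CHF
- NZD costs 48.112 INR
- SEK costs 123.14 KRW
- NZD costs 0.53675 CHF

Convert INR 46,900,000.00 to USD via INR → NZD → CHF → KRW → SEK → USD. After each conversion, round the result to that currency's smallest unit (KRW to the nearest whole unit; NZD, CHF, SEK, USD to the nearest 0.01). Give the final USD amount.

INR 46,900,000.00 ÷ 48.112 = NZD 974,808.78
NZD 974,808.78 × 0.53675 = CHF 523,228.61
CHF 523,228.61 ÷ 0.00064585 = KRW 810,139,522
KRW 810,139,522 ÷ 123.14 = SEK 6,579,011.87
SEK 6,579,011.87 ÷ 11.184 = USD 588,252.13

USD 588,252.13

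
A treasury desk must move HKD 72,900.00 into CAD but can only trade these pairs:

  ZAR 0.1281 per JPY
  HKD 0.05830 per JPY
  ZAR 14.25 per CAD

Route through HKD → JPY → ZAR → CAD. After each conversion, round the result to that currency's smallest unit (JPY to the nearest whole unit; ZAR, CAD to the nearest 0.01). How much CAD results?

HKD 72,900.00 ÷ 0.05830 = JPY 1,250,429
JPY 1,250,429 × 0.1281 = ZAR 160,179.95
ZAR 160,179.95 ÷ 14.25 = CAD 11,240.70

CAD 11,240.70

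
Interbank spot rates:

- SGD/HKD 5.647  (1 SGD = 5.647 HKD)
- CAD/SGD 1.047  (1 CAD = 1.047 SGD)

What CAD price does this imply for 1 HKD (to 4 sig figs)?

HKD/CAD = 0.1691

1 HKD ÷ 5.647 = 0.177085 SGD
0.177085 SGD ÷ 1.047 = 0.169136 CAD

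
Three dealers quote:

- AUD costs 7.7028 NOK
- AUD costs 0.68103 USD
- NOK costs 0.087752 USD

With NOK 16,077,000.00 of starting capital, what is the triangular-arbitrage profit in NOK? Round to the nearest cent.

Profitable loop is NOK → AUD → USD → NOK:
NOK 16,077,000.00 ÷ 7.7028 = AUD 2,087,163.11
AUD 2,087,163.11 × 0.68103 = USD 1,421,420.69
USD 1,421,420.69 ÷ 0.087752 = NOK 16,198,157.22
Profit = NOK 16,198,157.22 − NOK 16,077,000.00

Profit: NOK 121,157.22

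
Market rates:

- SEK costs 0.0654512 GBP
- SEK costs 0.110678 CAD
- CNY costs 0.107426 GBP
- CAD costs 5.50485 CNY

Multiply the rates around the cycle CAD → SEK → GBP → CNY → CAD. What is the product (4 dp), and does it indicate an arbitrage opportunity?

1.0000 (no arbitrage)

Around CAD → SEK → GBP → CNY → CAD: 1 ÷ 0.110678 × 0.0654512 ÷ 0.107426 ÷ 5.50485 = 1.000003
Product ≈ 1 (deviation 0.000%, within rounding noise).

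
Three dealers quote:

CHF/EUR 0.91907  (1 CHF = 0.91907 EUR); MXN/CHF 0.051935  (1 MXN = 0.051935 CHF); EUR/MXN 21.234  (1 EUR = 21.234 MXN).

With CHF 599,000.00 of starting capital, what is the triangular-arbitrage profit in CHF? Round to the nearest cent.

Profit: CHF 8,109.97

Profitable loop is CHF → EUR → MXN → CHF:
CHF 599,000.00 × 0.91907 = EUR 550,522.93
EUR 550,522.93 × 21.234 = MXN 11,689,803.90
MXN 11,689,803.90 × 0.051935 = CHF 607,109.97
Profit = CHF 607,109.97 − CHF 599,000.00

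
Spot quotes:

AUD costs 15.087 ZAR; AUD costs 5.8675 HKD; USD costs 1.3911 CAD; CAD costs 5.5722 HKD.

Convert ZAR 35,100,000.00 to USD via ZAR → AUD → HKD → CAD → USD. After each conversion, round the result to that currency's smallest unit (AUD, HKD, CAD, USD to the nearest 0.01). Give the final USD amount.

ZAR 35,100,000.00 ÷ 15.087 = AUD 2,326,506.26
AUD 2,326,506.26 × 5.8675 = HKD 13,650,775.48
HKD 13,650,775.48 ÷ 5.5722 = CAD 2,449,799.99
CAD 2,449,799.99 ÷ 1.3911 = USD 1,761,052.40

USD 1,761,052.40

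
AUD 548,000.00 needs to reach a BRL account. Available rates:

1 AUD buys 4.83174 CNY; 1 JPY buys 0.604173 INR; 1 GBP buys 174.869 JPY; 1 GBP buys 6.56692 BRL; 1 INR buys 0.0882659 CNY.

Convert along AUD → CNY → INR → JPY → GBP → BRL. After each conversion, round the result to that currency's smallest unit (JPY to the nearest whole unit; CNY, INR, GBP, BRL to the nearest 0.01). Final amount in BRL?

AUD 548,000.00 × 4.83174 = CNY 2,647,793.52
CNY 2,647,793.52 ÷ 0.0882659 = INR 29,997,921.28
INR 29,997,921.28 ÷ 0.604173 = JPY 49,651,211
JPY 49,651,211 ÷ 174.869 = GBP 283,933.75
GBP 283,933.75 × 6.56692 = BRL 1,864,570.22

BRL 1,864,570.22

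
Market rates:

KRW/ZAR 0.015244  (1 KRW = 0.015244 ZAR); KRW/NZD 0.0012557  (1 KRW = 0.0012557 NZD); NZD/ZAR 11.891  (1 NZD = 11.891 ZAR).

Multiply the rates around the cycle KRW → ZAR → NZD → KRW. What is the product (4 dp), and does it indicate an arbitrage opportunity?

1.0209 (arbitrage exists)

Around KRW → ZAR → NZD → KRW: 1 × 0.015244 ÷ 11.891 ÷ 0.0012557 = 1.020927
Product > 1; profitable direction is KRW → ZAR → NZD → KRW.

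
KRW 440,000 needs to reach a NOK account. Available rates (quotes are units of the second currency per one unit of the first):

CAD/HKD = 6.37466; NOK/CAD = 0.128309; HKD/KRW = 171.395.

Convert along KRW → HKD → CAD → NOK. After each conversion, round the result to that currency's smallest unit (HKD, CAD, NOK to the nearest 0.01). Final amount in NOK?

KRW 440,000 ÷ 171.395 = HKD 2,567.17
HKD 2,567.17 ÷ 6.37466 = CAD 402.71
CAD 402.71 ÷ 0.128309 = NOK 3,138.60

NOK 3,138.60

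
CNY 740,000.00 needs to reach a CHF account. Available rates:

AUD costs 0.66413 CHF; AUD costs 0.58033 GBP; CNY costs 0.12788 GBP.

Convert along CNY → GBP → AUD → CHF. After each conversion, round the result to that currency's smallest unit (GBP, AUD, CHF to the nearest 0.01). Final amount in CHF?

CNY 740,000.00 × 0.12788 = GBP 94,631.20
GBP 94,631.20 ÷ 0.58033 = AUD 163,064.46
AUD 163,064.46 × 0.66413 = CHF 108,296.00

CHF 108,296.00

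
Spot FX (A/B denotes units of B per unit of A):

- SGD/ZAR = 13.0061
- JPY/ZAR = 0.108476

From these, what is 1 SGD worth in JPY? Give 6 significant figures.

SGD/JPY = 119.898

1 SGD × 13.0061 = 13.0061 ZAR
13.0061 ZAR ÷ 0.108476 = 119.898 JPY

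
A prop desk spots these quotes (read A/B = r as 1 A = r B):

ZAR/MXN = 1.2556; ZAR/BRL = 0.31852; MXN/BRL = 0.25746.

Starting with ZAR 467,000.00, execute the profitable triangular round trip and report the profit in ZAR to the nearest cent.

Profit: ZAR 6,959.51

Profitable loop is ZAR → MXN → BRL → ZAR:
ZAR 467,000.00 × 1.2556 = MXN 586,365.20
MXN 586,365.20 × 0.25746 = BRL 150,965.58
BRL 150,965.58 ÷ 0.31852 = ZAR 473,959.51
Profit = ZAR 473,959.51 − ZAR 467,000.00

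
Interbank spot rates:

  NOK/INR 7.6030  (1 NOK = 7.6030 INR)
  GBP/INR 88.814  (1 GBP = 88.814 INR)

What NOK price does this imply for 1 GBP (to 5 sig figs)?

GBP/NOK = 11.681

1 GBP × 88.814 = 88.814 INR
88.814 INR ÷ 7.6030 = 11.6814 NOK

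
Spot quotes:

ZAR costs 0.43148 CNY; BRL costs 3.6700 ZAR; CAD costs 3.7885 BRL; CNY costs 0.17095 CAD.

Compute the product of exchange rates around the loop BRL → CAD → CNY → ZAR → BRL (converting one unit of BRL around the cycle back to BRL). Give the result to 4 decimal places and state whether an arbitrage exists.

Around BRL → CAD → CNY → ZAR → BRL: 1 ÷ 3.7885 ÷ 0.17095 ÷ 0.43148 ÷ 3.6700 = 0.975072
Product < 1; profitable direction is BRL → ZAR → CNY → CAD → BRL.

0.9751 (arbitrage exists)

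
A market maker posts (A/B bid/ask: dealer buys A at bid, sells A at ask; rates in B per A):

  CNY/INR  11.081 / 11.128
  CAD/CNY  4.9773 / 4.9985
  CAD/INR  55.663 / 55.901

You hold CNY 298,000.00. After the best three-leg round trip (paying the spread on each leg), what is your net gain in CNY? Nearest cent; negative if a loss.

Best loop CNY → CAD → INR → CNY:
CNY 298,000.00 ÷ 4.9985 (buy CAD at ask) = CAD 59,617.89
CAD 59,617.89 × 55.663 (sell CAD at bid) = INR 3,318,510.35
INR 3,318,510.35 ÷ 11.128 (buy CNY at ask) = CNY 298,212.65

Net profit: CNY 212.65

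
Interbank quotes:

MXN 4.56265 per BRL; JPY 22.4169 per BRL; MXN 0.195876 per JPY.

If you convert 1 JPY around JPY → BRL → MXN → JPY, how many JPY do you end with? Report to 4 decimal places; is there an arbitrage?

Around JPY → BRL → MXN → JPY: 1 ÷ 22.4169 × 4.56265 ÷ 0.195876 = 1.039107
Product > 1; profitable direction is JPY → BRL → MXN → JPY.

1.0391 (arbitrage exists)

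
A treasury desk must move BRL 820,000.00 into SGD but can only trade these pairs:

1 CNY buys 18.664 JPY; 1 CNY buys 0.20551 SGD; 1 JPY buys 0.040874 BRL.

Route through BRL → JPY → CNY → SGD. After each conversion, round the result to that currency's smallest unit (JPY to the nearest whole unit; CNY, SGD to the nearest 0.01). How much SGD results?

BRL 820,000.00 ÷ 0.040874 = JPY 20,061,653
JPY 20,061,653 ÷ 18.664 = CNY 1,074,884.97
CNY 1,074,884.97 × 0.20551 = SGD 220,899.61

SGD 220,899.61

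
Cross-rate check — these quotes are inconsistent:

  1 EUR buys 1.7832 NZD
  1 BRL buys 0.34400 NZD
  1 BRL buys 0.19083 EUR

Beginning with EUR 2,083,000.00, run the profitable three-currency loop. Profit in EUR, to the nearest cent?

Profitable loop is EUR → BRL → NZD → EUR:
EUR 2,083,000.00 ÷ 0.19083 = BRL 10,915,474.51
BRL 10,915,474.51 × 0.34400 = NZD 3,754,923.23
NZD 3,754,923.23 ÷ 1.7832 = EUR 2,105,721.87
Profit = EUR 2,105,721.87 − EUR 2,083,000.00

Profit: EUR 22,721.87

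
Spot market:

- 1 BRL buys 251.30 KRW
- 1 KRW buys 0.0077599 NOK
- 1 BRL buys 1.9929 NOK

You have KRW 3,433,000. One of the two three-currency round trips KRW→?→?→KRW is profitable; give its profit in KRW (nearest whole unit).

Profit: KRW 75,413

Profitable loop is KRW → BRL → NOK → KRW:
KRW 3,433,000 ÷ 251.30 = BRL 13,660.96
BRL 13,660.96 × 1.9929 = NOK 27,224.93
NOK 27,224.93 ÷ 0.0077599 = KRW 3,508,413
Profit = KRW 3,508,413 − KRW 3,433,000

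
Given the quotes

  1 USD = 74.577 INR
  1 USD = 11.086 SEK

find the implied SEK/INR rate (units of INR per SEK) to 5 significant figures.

SEK/INR = 6.7271

1 SEK ÷ 11.086 = 0.0902039 USD
0.0902039 USD × 74.577 = 6.72713 INR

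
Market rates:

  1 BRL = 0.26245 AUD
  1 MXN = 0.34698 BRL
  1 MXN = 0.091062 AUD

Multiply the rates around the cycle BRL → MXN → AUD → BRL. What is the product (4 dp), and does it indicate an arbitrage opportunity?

1.0000 (no arbitrage)

Around BRL → MXN → AUD → BRL: 1 ÷ 0.34698 × 0.091062 ÷ 0.26245 = 0.999968
Product ≈ 1 (deviation 0.003%, within rounding noise).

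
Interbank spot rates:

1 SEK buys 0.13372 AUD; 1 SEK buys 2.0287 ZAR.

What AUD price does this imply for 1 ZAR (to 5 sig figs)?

1 ZAR ÷ 2.0287 = 0.492927 SEK
0.492927 SEK × 0.13372 = 0.0659141 AUD

ZAR/AUD = 0.065914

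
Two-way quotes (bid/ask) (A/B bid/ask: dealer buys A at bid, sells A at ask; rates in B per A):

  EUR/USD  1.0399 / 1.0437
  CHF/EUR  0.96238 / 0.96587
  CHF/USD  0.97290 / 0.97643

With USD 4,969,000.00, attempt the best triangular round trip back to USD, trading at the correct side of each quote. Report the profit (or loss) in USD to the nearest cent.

Net profit: USD 123,910.56

Best loop USD → CHF → EUR → USD:
USD 4,969,000.00 ÷ 0.97643 (buy CHF at ask) = CHF 5,088,946.47
CHF 5,088,946.47 × 0.96238 (sell CHF at bid) = EUR 4,897,500.30
EUR 4,897,500.30 × 1.0399 (sell EUR at bid) = USD 5,092,910.56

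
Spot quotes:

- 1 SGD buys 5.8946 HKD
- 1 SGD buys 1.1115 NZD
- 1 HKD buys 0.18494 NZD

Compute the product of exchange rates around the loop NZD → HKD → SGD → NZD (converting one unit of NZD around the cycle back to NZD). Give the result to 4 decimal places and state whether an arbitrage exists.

1.0196 (arbitrage exists)

Around NZD → HKD → SGD → NZD: 1 ÷ 0.18494 ÷ 5.8946 × 1.1115 = 1.019587
Product > 1; profitable direction is NZD → HKD → SGD → NZD.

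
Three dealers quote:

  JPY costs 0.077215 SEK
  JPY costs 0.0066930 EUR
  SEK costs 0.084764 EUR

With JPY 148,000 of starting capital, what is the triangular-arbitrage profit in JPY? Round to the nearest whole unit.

Profitable loop is JPY → EUR → SEK → JPY:
JPY 148,000 × 0.0066930 = EUR 990.56
EUR 990.56 ÷ 0.084764 = SEK 11,686.14
SEK 11,686.14 ÷ 0.077215 = JPY 151,345
Profit = JPY 151,345 − JPY 148,000

Profit: JPY 3,345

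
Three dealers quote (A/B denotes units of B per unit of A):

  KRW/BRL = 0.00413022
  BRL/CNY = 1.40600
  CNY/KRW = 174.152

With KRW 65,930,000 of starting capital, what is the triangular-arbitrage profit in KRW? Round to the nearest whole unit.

Profitable loop is KRW → BRL → CNY → KRW:
KRW 65,930,000 × 0.00413022 = BRL 272,305.40
BRL 272,305.40 × 1.40600 = CNY 382,861.40
CNY 382,861.40 × 174.152 = KRW 66,676,078
Profit = KRW 66,676,078 − KRW 65,930,000

Profit: KRW 746,078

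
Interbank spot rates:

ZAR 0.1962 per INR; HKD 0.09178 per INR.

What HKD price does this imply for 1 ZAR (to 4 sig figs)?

1 ZAR ÷ 0.1962 = 5.09684 INR
5.09684 INR × 0.09178 = 0.467788 HKD

ZAR/HKD = 0.4678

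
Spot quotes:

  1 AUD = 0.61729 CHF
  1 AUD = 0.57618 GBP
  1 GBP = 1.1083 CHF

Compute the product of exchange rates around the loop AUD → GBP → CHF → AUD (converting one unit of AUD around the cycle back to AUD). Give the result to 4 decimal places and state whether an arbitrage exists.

Around AUD → GBP → CHF → AUD: 1 × 0.57618 × 1.1083 ÷ 0.61729 = 1.034490
Product > 1; profitable direction is AUD → GBP → CHF → AUD.

1.0345 (arbitrage exists)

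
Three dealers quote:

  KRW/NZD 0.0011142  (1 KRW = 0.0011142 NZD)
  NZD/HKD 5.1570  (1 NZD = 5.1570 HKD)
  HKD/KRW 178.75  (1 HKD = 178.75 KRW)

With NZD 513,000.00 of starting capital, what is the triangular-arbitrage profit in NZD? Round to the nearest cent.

Profit: NZD 13,894.54

Profitable loop is NZD → HKD → KRW → NZD:
NZD 513,000.00 × 5.1570 = HKD 2,645,541.00
HKD 2,645,541.00 × 178.75 = KRW 472,890,454
KRW 472,890,454 × 0.0011142 = NZD 526,894.54
Profit = NZD 526,894.54 − NZD 513,000.00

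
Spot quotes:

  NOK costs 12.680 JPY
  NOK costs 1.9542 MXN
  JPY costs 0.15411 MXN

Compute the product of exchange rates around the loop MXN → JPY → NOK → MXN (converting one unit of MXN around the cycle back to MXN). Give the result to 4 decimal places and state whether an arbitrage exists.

1.0000 (no arbitrage)

Around MXN → JPY → NOK → MXN: 1 ÷ 0.15411 ÷ 12.680 × 1.9542 = 1.000044
Product ≈ 1 (deviation 0.004%, within rounding noise).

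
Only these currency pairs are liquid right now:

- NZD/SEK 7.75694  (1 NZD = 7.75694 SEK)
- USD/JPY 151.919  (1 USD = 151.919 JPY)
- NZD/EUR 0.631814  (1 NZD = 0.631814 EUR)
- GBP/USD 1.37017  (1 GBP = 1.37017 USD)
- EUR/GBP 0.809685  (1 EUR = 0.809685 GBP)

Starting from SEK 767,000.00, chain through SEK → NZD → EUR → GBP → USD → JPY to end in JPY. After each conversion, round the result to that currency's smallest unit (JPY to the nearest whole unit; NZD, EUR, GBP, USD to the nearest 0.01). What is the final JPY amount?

SEK 767,000.00 ÷ 7.75694 = NZD 98,879.20
NZD 98,879.20 × 0.631814 = EUR 62,473.26
EUR 62,473.26 × 0.809685 = GBP 50,583.66
GBP 50,583.66 × 1.37017 = USD 69,308.21
USD 69,308.21 × 151.919 = JPY 10,529,234

JPY 10,529,234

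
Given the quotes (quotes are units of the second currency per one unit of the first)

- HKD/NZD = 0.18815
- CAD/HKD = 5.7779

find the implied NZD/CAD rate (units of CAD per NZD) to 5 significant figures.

NZD/CAD = 0.91987

1 NZD ÷ 0.18815 = 5.31491 HKD
5.31491 HKD ÷ 5.7779 = 0.919869 CAD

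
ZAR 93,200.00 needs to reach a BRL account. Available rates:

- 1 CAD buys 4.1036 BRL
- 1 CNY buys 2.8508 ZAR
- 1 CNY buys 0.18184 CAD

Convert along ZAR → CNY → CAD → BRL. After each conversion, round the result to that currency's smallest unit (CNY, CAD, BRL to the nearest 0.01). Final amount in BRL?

ZAR 93,200.00 ÷ 2.8508 = CNY 32,692.58
CNY 32,692.58 × 0.18184 = CAD 5,944.82
CAD 5,944.82 × 4.1036 = BRL 24,395.16

BRL 24,395.16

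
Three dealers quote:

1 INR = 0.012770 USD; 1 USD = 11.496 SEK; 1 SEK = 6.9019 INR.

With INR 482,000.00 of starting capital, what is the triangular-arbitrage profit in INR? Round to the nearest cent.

Profitable loop is INR → USD → SEK → INR:
INR 482,000.00 × 0.012770 = USD 6,155.14
USD 6,155.14 × 11.496 = SEK 70,759.49
SEK 70,759.49 × 6.9019 = INR 488,374.92
Profit = INR 488,374.92 − INR 482,000.00

Profit: INR 6,374.92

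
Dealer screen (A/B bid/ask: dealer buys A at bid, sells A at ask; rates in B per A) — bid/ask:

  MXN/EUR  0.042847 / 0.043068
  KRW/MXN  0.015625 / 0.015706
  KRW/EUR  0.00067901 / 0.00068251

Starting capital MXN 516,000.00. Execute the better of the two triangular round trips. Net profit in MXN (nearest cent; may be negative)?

Net profit: MXN 1,971.15

Best loop MXN → KRW → EUR → MXN:
MXN 516,000.00 ÷ 0.015706 (buy KRW at ask) = KRW 32,853,686
KRW 32,853,686 × 0.00067901 (sell KRW at bid) = EUR 22,307.98
EUR 22,307.98 ÷ 0.043068 (buy MXN at ask) = MXN 517,971.15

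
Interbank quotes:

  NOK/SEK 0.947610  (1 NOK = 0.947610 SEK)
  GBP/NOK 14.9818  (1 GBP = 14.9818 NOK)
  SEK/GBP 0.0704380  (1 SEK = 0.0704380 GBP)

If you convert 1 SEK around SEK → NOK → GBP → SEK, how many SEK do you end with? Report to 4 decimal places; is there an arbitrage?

1.0000 (no arbitrage)

Around SEK → NOK → GBP → SEK: 1 ÷ 0.947610 ÷ 14.9818 ÷ 0.0704380 = 0.999999
Product ≈ 1 (deviation 0.000%, within rounding noise).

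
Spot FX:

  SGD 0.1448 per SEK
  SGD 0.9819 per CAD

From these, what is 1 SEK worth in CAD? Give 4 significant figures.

SEK/CAD = 0.1475

1 SEK × 0.1448 = 0.1448 SGD
0.1448 SGD ÷ 0.9819 = 0.147469 CAD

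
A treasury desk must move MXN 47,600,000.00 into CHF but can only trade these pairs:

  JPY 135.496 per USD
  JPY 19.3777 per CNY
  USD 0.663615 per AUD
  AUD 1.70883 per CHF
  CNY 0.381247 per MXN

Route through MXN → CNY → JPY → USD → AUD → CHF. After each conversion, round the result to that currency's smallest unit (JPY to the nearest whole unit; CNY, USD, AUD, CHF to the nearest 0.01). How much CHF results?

MXN 47,600,000.00 × 0.381247 = CNY 18,147,357.20
CNY 18,147,357.20 × 19.3777 = JPY 351,654,044
JPY 351,654,044 ÷ 135.496 = USD 2,595,309.41
USD 2,595,309.41 ÷ 0.663615 = AUD 3,910,866.10
AUD 3,910,866.10 ÷ 1.70883 = CHF 2,288,622.10

CHF 2,288,622.10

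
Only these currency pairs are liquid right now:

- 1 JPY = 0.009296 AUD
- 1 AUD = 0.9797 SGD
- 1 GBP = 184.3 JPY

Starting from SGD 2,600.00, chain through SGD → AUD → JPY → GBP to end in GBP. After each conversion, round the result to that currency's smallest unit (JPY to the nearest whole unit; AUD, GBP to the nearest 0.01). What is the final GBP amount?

GBP 1,549.02

SGD 2,600.00 ÷ 0.9797 = AUD 2,653.87
AUD 2,653.87 ÷ 0.009296 = JPY 285,485
JPY 285,485 ÷ 184.3 = GBP 1,549.02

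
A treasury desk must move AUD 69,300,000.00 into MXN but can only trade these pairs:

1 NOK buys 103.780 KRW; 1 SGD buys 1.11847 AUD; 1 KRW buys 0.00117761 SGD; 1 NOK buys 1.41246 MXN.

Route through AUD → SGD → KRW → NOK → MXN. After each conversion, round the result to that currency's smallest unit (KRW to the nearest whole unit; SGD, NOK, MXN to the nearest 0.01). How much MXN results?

MXN 716,093,779.70

AUD 69,300,000.00 ÷ 1.11847 = SGD 61,959,641.30
SGD 61,959,641.30 ÷ 0.00117761 = KRW 52,614,737,732
KRW 52,614,737,732 ÷ 103.780 = NOK 506,983,404.63
NOK 506,983,404.63 × 1.41246 = MXN 716,093,779.70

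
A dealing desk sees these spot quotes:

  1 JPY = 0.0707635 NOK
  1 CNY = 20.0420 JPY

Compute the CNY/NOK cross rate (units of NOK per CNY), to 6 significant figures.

CNY/NOK = 1.41824

1 CNY × 20.0420 = 20.042 JPY
20.042 JPY × 0.0707635 = 1.41824 NOK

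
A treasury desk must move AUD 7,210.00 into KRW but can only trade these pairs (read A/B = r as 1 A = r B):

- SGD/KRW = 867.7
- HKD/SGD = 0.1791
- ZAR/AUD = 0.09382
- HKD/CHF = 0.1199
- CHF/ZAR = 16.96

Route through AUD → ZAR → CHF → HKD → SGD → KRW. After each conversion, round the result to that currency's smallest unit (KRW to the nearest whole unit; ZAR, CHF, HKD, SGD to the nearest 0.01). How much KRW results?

AUD 7,210.00 ÷ 0.09382 = ZAR 76,849.29
ZAR 76,849.29 ÷ 16.96 = CHF 4,531.21
CHF 4,531.21 ÷ 0.1199 = HKD 37,791.58
HKD 37,791.58 × 0.1791 = SGD 6,768.47
SGD 6,768.47 × 867.7 = KRW 5,873,001

KRW 5,873,001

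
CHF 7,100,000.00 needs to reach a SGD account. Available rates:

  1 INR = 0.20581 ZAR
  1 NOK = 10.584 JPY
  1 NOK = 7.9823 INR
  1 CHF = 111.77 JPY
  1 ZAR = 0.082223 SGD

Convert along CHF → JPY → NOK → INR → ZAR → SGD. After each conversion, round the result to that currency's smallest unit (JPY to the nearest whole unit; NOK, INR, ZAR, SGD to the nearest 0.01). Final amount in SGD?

SGD 10,127,951.33

CHF 7,100,000.00 × 111.77 = JPY 793,567,000
JPY 793,567,000 ÷ 10.584 = NOK 74,977,985.64
NOK 74,977,985.64 × 7.9823 = INR 598,496,774.77
INR 598,496,774.77 × 0.20581 = ZAR 123,176,621.22
ZAR 123,176,621.22 × 0.082223 = SGD 10,127,951.33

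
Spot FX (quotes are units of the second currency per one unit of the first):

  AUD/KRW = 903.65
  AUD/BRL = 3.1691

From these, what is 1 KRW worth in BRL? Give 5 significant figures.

KRW/BRL = 0.0035070

1 KRW ÷ 903.65 = 0.00110662 AUD
0.00110662 AUD × 3.1691 = 0.003507 BRL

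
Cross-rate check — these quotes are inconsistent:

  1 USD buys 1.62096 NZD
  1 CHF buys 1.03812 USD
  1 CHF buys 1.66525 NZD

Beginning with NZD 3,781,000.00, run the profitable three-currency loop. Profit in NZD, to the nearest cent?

Profit: NZD 39,736.53

Profitable loop is NZD → CHF → USD → NZD:
NZD 3,781,000.00 ÷ 1.66525 = CHF 2,270,529.95
CHF 2,270,529.95 × 1.03812 = USD 2,357,082.55
USD 2,357,082.55 × 1.62096 = NZD 3,820,736.53
Profit = NZD 3,820,736.53 − NZD 3,781,000.00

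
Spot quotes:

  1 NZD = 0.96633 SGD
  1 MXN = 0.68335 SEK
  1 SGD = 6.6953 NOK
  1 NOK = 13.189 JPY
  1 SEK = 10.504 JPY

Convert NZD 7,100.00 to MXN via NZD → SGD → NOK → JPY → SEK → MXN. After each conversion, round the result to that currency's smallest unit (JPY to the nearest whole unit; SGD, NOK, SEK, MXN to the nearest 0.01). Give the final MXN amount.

MXN 84,404.95

NZD 7,100.00 × 0.96633 = SGD 6,860.94
SGD 6,860.94 × 6.6953 = NOK 45,936.05
NOK 45,936.05 × 13.189 = JPY 605,851
JPY 605,851 ÷ 10.504 = SEK 57,678.12
SEK 57,678.12 ÷ 0.68335 = MXN 84,404.95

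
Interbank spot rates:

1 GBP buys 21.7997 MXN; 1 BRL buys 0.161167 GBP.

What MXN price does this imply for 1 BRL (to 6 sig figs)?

BRL/MXN = 3.51339

1 BRL × 0.161167 = 0.161167 GBP
0.161167 GBP × 21.7997 = 3.51339 MXN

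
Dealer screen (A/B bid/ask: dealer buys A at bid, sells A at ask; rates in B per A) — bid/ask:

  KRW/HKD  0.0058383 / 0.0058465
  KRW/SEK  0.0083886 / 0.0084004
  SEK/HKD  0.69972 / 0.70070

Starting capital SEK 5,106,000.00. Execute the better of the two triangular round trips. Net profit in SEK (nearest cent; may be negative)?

Net profit: SEK 20,236.40

Best loop SEK → HKD → KRW → SEK:
SEK 5,106,000.00 × 0.69972 (sell SEK at bid) = HKD 3,572,770.32
HKD 3,572,770.32 ÷ 0.0058465 (buy KRW at ask) = KRW 611,095,582
KRW 611,095,582 × 0.0083886 (sell KRW at bid) = SEK 5,126,236.40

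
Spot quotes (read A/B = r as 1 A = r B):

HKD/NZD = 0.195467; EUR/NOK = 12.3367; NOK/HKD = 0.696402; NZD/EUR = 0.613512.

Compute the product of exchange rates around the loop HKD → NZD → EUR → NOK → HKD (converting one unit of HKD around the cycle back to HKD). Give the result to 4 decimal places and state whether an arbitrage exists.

Around HKD → NZD → EUR → NOK → HKD: 1 × 0.195467 × 0.613512 × 12.3367 × 0.696402 = 1.030281
Product > 1; profitable direction is HKD → NZD → EUR → NOK → HKD.

1.0303 (arbitrage exists)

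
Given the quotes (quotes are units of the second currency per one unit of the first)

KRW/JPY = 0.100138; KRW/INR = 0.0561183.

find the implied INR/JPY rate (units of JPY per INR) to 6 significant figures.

INR/JPY = 1.78441

1 INR ÷ 0.0561183 = 17.8195 KRW
17.8195 KRW × 0.100138 = 1.78441 JPY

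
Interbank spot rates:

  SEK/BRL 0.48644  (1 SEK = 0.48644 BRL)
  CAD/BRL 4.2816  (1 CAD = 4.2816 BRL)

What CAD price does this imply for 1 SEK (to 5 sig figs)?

1 SEK × 0.48644 = 0.48644 BRL
0.48644 BRL ÷ 4.2816 = 0.113612 CAD

SEK/CAD = 0.11361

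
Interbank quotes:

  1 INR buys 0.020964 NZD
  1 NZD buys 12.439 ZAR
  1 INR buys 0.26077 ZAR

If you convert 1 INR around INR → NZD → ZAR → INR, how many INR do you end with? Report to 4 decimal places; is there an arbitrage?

Around INR → NZD → ZAR → INR: 1 × 0.020964 × 12.439 ÷ 0.26077 = 1.000005
Product ≈ 1 (deviation 0.000%, within rounding noise).

1.0000 (no arbitrage)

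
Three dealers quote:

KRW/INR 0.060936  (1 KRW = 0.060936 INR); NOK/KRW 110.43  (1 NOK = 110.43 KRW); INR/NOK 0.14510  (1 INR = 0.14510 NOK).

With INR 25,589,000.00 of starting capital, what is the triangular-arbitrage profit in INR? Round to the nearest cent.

Profit: INR 618,457.31

Profitable loop is INR → KRW → NOK → INR:
INR 25,589,000.00 ÷ 0.060936 = KRW 419,932,388
KRW 419,932,388 ÷ 110.43 = NOK 3,802,702.06
NOK 3,802,702.06 ÷ 0.14510 = INR 26,207,457.31
Profit = INR 26,207,457.31 − INR 25,589,000.00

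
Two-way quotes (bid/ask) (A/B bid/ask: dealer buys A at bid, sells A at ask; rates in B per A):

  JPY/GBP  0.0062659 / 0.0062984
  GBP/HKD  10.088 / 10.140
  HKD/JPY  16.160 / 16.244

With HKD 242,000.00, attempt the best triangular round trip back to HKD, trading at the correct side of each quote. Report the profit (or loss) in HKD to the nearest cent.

Best loop HKD → JPY → GBP → HKD:
HKD 242,000.00 × 16.160 (sell HKD at bid) = JPY 3,910,720
JPY 3,910,720 × 0.0062659 (sell JPY at bid) = GBP 24,504.18
GBP 24,504.18 × 10.088 (sell GBP at bid) = HKD 247,198.17

Net profit: HKD 5,198.17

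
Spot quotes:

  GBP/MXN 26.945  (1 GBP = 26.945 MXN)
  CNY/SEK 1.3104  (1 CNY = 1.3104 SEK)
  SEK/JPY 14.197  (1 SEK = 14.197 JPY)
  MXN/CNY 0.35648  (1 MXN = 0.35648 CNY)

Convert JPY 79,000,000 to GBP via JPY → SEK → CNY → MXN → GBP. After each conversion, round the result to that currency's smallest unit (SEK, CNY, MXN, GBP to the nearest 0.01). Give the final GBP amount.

GBP 442,092.62

JPY 79,000,000 ÷ 14.197 = SEK 5,564,555.89
SEK 5,564,555.89 ÷ 1.3104 = CNY 4,246,455.96
CNY 4,246,455.96 ÷ 0.35648 = MXN 11,912,185.70
MXN 11,912,185.70 ÷ 26.945 = GBP 442,092.62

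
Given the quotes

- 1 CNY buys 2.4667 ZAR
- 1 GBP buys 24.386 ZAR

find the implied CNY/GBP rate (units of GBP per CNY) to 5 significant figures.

CNY/GBP = 0.10115

1 CNY × 2.4667 = 2.4667 ZAR
2.4667 ZAR ÷ 24.386 = 0.101152 GBP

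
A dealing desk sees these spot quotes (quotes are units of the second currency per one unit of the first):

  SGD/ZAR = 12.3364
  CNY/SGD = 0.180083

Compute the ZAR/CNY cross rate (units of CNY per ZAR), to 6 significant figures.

1 ZAR ÷ 12.3364 = 0.0810609 SGD
0.0810609 SGD ÷ 0.180083 = 0.450131 CNY

ZAR/CNY = 0.450131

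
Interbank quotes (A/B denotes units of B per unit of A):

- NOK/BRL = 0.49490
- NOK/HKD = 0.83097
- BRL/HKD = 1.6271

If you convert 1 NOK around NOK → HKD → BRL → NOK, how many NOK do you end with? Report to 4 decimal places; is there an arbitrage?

Around NOK → HKD → BRL → NOK: 1 × 0.83097 ÷ 1.6271 ÷ 0.49490 = 1.031938
Product > 1; profitable direction is NOK → HKD → BRL → NOK.

1.0319 (arbitrage exists)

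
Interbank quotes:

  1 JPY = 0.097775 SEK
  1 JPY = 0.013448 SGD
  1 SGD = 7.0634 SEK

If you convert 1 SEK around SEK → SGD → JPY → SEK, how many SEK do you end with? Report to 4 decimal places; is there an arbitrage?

1.0293 (arbitrage exists)

Around SEK → SGD → JPY → SEK: 1 ÷ 7.0634 ÷ 0.013448 × 0.097775 = 1.029334
Product > 1; profitable direction is SEK → SGD → JPY → SEK.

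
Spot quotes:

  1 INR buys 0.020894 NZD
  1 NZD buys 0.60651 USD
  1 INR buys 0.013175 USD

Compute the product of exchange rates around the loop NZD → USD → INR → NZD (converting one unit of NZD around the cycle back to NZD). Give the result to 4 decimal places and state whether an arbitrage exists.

Around NZD → USD → INR → NZD: 1 × 0.60651 ÷ 0.013175 × 0.020894 = 0.961854
Product < 1; profitable direction is NZD → INR → USD → NZD.

0.9619 (arbitrage exists)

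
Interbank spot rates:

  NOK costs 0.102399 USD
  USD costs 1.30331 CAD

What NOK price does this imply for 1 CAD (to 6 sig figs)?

CAD/NOK = 7.49301

1 CAD ÷ 1.30331 = 0.767277 USD
0.767277 USD ÷ 0.102399 = 7.49301 NOK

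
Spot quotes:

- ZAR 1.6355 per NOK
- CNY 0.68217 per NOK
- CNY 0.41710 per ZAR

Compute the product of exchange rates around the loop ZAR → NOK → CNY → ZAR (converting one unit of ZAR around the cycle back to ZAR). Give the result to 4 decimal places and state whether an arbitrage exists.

Around ZAR → NOK → CNY → ZAR: 1 ÷ 1.6355 × 0.68217 ÷ 0.41710 = 1.000004
Product ≈ 1 (deviation 0.000%, within rounding noise).

1.0000 (no arbitrage)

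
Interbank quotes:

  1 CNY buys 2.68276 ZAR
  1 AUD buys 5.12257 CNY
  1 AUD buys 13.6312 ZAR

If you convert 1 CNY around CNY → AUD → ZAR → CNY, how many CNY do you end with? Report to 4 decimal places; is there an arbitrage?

0.9919 (arbitrage exists)

Around CNY → AUD → ZAR → CNY: 1 ÷ 5.12257 × 13.6312 ÷ 2.68276 = 0.991892
Product < 1; profitable direction is CNY → ZAR → AUD → CNY.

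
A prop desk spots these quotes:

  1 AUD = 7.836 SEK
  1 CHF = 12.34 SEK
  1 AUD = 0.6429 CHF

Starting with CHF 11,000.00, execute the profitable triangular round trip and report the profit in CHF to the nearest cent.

Profitable loop is CHF → SEK → AUD → CHF:
CHF 11,000.00 × 12.34 = SEK 135,740.00
SEK 135,740.00 ÷ 7.836 = AUD 17,322.61
AUD 17,322.61 × 0.6429 = CHF 11,136.71
Profit = CHF 11,136.71 − CHF 11,000.00

Profit: CHF 136.71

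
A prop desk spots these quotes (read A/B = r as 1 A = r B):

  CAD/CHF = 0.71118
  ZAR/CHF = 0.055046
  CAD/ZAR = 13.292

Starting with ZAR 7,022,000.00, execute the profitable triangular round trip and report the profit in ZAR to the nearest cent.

Profit: ZAR 202,326.89

Profitable loop is ZAR → CHF → CAD → ZAR:
ZAR 7,022,000.00 × 0.055046 = CHF 386,533.01
CHF 386,533.01 ÷ 0.71118 = CAD 543,509.40
CAD 543,509.40 × 13.292 = ZAR 7,224,326.89
Profit = ZAR 7,224,326.89 − ZAR 7,022,000.00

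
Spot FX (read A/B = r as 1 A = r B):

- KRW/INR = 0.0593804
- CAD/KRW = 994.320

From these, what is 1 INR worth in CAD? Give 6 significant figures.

INR/CAD = 0.0169368

1 INR ÷ 0.0593804 = 16.8406 KRW
16.8406 KRW ÷ 994.320 = 0.0169368 CAD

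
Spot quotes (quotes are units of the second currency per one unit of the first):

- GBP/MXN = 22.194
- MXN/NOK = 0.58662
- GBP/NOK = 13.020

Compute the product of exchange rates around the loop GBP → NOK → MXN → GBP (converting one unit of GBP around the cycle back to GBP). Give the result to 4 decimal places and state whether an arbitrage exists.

Around GBP → NOK → MXN → GBP: 1 × 13.020 ÷ 0.58662 ÷ 22.194 = 1.000043
Product ≈ 1 (deviation 0.004%, within rounding noise).

1.0000 (no arbitrage)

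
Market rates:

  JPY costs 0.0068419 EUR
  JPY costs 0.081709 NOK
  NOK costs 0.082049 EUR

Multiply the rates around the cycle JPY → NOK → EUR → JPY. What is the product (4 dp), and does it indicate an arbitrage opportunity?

0.9799 (arbitrage exists)

Around JPY → NOK → EUR → JPY: 1 × 0.081709 × 0.082049 ÷ 0.0068419 = 0.979865
Product < 1; profitable direction is JPY → EUR → NOK → JPY.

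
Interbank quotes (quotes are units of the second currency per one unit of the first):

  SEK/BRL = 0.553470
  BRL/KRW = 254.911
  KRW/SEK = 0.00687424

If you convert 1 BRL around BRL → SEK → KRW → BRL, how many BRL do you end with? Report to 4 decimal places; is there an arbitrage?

Around BRL → SEK → KRW → BRL: 1 ÷ 0.553470 ÷ 0.00687424 ÷ 254.911 = 1.031081
Product > 1; profitable direction is BRL → SEK → KRW → BRL.

1.0311 (arbitrage exists)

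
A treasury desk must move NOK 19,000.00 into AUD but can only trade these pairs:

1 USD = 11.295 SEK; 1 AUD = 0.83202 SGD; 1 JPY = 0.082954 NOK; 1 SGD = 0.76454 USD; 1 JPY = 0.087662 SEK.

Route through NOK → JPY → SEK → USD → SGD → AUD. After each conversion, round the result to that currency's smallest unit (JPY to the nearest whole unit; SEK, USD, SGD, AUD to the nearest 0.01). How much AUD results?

NOK 19,000.00 ÷ 0.082954 = JPY 229,043
JPY 229,043 × 0.087662 = SEK 20,078.37
SEK 20,078.37 ÷ 11.295 = USD 1,777.63
USD 1,777.63 ÷ 0.76454 = SGD 2,325.10
SGD 2,325.10 ÷ 0.83202 = AUD 2,794.52

AUD 2,794.52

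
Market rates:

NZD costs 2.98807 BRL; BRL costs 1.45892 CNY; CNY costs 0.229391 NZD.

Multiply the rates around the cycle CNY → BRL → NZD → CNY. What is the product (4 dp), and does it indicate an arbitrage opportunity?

Around CNY → BRL → NZD → CNY: 1 ÷ 1.45892 ÷ 2.98807 ÷ 0.229391 = 1.000003
Product ≈ 1 (deviation 0.000%, within rounding noise).

1.0000 (no arbitrage)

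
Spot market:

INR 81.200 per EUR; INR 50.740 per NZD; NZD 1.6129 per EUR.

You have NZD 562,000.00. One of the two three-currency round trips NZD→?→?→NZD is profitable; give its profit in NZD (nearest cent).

Profit: NZD 4,419.49

Profitable loop is NZD → INR → EUR → NZD:
NZD 562,000.00 × 50.740 = INR 28,515,880.00
INR 28,515,880.00 ÷ 81.200 = EUR 351,180.79
EUR 351,180.79 × 1.6129 = NZD 566,419.49
Profit = NZD 566,419.49 − NZD 562,000.00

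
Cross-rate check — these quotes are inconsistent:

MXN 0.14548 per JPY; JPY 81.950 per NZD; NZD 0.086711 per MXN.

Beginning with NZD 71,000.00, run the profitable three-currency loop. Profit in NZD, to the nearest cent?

Profit: NZD 2,398.10

Profitable loop is NZD → JPY → MXN → NZD:
NZD 71,000.00 × 81.950 = JPY 5,818,450
JPY 5,818,450 × 0.14548 = MXN 846,468.11
MXN 846,468.11 × 0.086711 = NZD 73,398.10
Profit = NZD 73,398.10 − NZD 71,000.00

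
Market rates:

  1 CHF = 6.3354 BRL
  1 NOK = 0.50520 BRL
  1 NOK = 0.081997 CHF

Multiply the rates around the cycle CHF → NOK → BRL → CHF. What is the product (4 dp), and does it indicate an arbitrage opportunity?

0.9725 (arbitrage exists)

Around CHF → NOK → BRL → CHF: 1 ÷ 0.081997 × 0.50520 ÷ 6.3354 = 0.972504
Product < 1; profitable direction is CHF → BRL → NOK → CHF.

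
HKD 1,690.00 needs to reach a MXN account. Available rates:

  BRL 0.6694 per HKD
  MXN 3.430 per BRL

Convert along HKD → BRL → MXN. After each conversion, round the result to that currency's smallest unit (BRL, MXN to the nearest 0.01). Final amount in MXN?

HKD 1,690.00 × 0.6694 = BRL 1,131.29
BRL 1,131.29 × 3.430 = MXN 3,880.32

MXN 3,880.32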